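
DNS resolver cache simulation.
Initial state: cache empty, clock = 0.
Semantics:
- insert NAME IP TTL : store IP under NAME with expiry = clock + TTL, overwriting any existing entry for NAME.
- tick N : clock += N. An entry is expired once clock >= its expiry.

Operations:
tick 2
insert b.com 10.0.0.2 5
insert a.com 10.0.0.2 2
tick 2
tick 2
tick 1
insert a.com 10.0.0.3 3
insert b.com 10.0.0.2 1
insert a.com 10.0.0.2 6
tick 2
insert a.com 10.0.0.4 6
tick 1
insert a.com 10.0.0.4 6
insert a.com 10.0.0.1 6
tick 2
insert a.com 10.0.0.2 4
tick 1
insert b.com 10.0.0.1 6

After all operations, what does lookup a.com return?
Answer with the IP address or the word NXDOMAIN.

Answer: 10.0.0.2

Derivation:
Op 1: tick 2 -> clock=2.
Op 2: insert b.com -> 10.0.0.2 (expiry=2+5=7). clock=2
Op 3: insert a.com -> 10.0.0.2 (expiry=2+2=4). clock=2
Op 4: tick 2 -> clock=4. purged={a.com}
Op 5: tick 2 -> clock=6.
Op 6: tick 1 -> clock=7. purged={b.com}
Op 7: insert a.com -> 10.0.0.3 (expiry=7+3=10). clock=7
Op 8: insert b.com -> 10.0.0.2 (expiry=7+1=8). clock=7
Op 9: insert a.com -> 10.0.0.2 (expiry=7+6=13). clock=7
Op 10: tick 2 -> clock=9. purged={b.com}
Op 11: insert a.com -> 10.0.0.4 (expiry=9+6=15). clock=9
Op 12: tick 1 -> clock=10.
Op 13: insert a.com -> 10.0.0.4 (expiry=10+6=16). clock=10
Op 14: insert a.com -> 10.0.0.1 (expiry=10+6=16). clock=10
Op 15: tick 2 -> clock=12.
Op 16: insert a.com -> 10.0.0.2 (expiry=12+4=16). clock=12
Op 17: tick 1 -> clock=13.
Op 18: insert b.com -> 10.0.0.1 (expiry=13+6=19). clock=13
lookup a.com: present, ip=10.0.0.2 expiry=16 > clock=13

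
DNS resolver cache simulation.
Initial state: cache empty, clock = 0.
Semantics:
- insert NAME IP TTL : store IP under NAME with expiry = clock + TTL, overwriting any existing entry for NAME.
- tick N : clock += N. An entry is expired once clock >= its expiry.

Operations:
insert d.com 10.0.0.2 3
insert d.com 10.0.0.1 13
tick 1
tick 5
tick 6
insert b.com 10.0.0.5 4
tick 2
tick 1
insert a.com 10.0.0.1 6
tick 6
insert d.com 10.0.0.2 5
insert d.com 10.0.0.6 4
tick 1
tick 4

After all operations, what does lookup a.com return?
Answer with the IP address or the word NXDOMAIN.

Answer: NXDOMAIN

Derivation:
Op 1: insert d.com -> 10.0.0.2 (expiry=0+3=3). clock=0
Op 2: insert d.com -> 10.0.0.1 (expiry=0+13=13). clock=0
Op 3: tick 1 -> clock=1.
Op 4: tick 5 -> clock=6.
Op 5: tick 6 -> clock=12.
Op 6: insert b.com -> 10.0.0.5 (expiry=12+4=16). clock=12
Op 7: tick 2 -> clock=14. purged={d.com}
Op 8: tick 1 -> clock=15.
Op 9: insert a.com -> 10.0.0.1 (expiry=15+6=21). clock=15
Op 10: tick 6 -> clock=21. purged={a.com,b.com}
Op 11: insert d.com -> 10.0.0.2 (expiry=21+5=26). clock=21
Op 12: insert d.com -> 10.0.0.6 (expiry=21+4=25). clock=21
Op 13: tick 1 -> clock=22.
Op 14: tick 4 -> clock=26. purged={d.com}
lookup a.com: not in cache (expired or never inserted)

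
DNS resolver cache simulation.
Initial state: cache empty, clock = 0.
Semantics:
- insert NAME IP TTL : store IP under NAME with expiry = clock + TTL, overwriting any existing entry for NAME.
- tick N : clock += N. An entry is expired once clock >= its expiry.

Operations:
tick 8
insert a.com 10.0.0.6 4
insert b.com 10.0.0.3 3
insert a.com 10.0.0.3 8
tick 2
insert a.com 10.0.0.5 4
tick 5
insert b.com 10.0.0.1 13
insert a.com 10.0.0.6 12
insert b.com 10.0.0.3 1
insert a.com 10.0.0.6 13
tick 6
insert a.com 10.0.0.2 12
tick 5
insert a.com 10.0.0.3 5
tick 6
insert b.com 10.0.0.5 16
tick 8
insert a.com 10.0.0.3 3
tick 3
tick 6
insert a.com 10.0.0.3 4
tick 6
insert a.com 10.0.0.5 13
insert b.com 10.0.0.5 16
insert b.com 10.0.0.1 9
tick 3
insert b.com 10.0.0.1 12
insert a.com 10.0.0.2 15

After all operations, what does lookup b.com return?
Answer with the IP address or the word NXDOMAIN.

Answer: 10.0.0.1

Derivation:
Op 1: tick 8 -> clock=8.
Op 2: insert a.com -> 10.0.0.6 (expiry=8+4=12). clock=8
Op 3: insert b.com -> 10.0.0.3 (expiry=8+3=11). clock=8
Op 4: insert a.com -> 10.0.0.3 (expiry=8+8=16). clock=8
Op 5: tick 2 -> clock=10.
Op 6: insert a.com -> 10.0.0.5 (expiry=10+4=14). clock=10
Op 7: tick 5 -> clock=15. purged={a.com,b.com}
Op 8: insert b.com -> 10.0.0.1 (expiry=15+13=28). clock=15
Op 9: insert a.com -> 10.0.0.6 (expiry=15+12=27). clock=15
Op 10: insert b.com -> 10.0.0.3 (expiry=15+1=16). clock=15
Op 11: insert a.com -> 10.0.0.6 (expiry=15+13=28). clock=15
Op 12: tick 6 -> clock=21. purged={b.com}
Op 13: insert a.com -> 10.0.0.2 (expiry=21+12=33). clock=21
Op 14: tick 5 -> clock=26.
Op 15: insert a.com -> 10.0.0.3 (expiry=26+5=31). clock=26
Op 16: tick 6 -> clock=32. purged={a.com}
Op 17: insert b.com -> 10.0.0.5 (expiry=32+16=48). clock=32
Op 18: tick 8 -> clock=40.
Op 19: insert a.com -> 10.0.0.3 (expiry=40+3=43). clock=40
Op 20: tick 3 -> clock=43. purged={a.com}
Op 21: tick 6 -> clock=49. purged={b.com}
Op 22: insert a.com -> 10.0.0.3 (expiry=49+4=53). clock=49
Op 23: tick 6 -> clock=55. purged={a.com}
Op 24: insert a.com -> 10.0.0.5 (expiry=55+13=68). clock=55
Op 25: insert b.com -> 10.0.0.5 (expiry=55+16=71). clock=55
Op 26: insert b.com -> 10.0.0.1 (expiry=55+9=64). clock=55
Op 27: tick 3 -> clock=58.
Op 28: insert b.com -> 10.0.0.1 (expiry=58+12=70). clock=58
Op 29: insert a.com -> 10.0.0.2 (expiry=58+15=73). clock=58
lookup b.com: present, ip=10.0.0.1 expiry=70 > clock=58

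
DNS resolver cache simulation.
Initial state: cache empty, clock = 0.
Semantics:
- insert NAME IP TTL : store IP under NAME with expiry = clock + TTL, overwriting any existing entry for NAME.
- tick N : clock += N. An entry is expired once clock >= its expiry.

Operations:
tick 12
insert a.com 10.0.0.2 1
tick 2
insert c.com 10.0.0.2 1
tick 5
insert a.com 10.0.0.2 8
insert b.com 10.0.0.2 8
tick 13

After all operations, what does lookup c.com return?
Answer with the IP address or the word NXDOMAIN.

Answer: NXDOMAIN

Derivation:
Op 1: tick 12 -> clock=12.
Op 2: insert a.com -> 10.0.0.2 (expiry=12+1=13). clock=12
Op 3: tick 2 -> clock=14. purged={a.com}
Op 4: insert c.com -> 10.0.0.2 (expiry=14+1=15). clock=14
Op 5: tick 5 -> clock=19. purged={c.com}
Op 6: insert a.com -> 10.0.0.2 (expiry=19+8=27). clock=19
Op 7: insert b.com -> 10.0.0.2 (expiry=19+8=27). clock=19
Op 8: tick 13 -> clock=32. purged={a.com,b.com}
lookup c.com: not in cache (expired or never inserted)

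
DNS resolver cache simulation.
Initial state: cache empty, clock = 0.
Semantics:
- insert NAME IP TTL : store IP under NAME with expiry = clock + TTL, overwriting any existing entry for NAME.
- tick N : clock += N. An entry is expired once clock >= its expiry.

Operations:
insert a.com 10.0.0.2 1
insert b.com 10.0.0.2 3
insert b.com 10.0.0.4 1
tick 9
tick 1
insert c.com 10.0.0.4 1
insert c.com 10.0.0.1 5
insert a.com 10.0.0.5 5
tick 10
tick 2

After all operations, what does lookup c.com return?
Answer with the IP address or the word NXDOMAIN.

Answer: NXDOMAIN

Derivation:
Op 1: insert a.com -> 10.0.0.2 (expiry=0+1=1). clock=0
Op 2: insert b.com -> 10.0.0.2 (expiry=0+3=3). clock=0
Op 3: insert b.com -> 10.0.0.4 (expiry=0+1=1). clock=0
Op 4: tick 9 -> clock=9. purged={a.com,b.com}
Op 5: tick 1 -> clock=10.
Op 6: insert c.com -> 10.0.0.4 (expiry=10+1=11). clock=10
Op 7: insert c.com -> 10.0.0.1 (expiry=10+5=15). clock=10
Op 8: insert a.com -> 10.0.0.5 (expiry=10+5=15). clock=10
Op 9: tick 10 -> clock=20. purged={a.com,c.com}
Op 10: tick 2 -> clock=22.
lookup c.com: not in cache (expired or never inserted)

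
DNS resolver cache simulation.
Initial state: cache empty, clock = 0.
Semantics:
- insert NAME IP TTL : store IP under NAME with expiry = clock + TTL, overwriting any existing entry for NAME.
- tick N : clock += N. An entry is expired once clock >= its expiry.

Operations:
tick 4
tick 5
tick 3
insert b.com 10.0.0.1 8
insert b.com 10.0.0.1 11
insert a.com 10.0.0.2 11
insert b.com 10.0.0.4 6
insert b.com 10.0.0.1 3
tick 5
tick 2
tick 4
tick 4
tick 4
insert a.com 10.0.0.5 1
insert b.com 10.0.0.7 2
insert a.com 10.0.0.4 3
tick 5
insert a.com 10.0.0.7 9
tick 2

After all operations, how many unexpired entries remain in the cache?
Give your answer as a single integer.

Op 1: tick 4 -> clock=4.
Op 2: tick 5 -> clock=9.
Op 3: tick 3 -> clock=12.
Op 4: insert b.com -> 10.0.0.1 (expiry=12+8=20). clock=12
Op 5: insert b.com -> 10.0.0.1 (expiry=12+11=23). clock=12
Op 6: insert a.com -> 10.0.0.2 (expiry=12+11=23). clock=12
Op 7: insert b.com -> 10.0.0.4 (expiry=12+6=18). clock=12
Op 8: insert b.com -> 10.0.0.1 (expiry=12+3=15). clock=12
Op 9: tick 5 -> clock=17. purged={b.com}
Op 10: tick 2 -> clock=19.
Op 11: tick 4 -> clock=23. purged={a.com}
Op 12: tick 4 -> clock=27.
Op 13: tick 4 -> clock=31.
Op 14: insert a.com -> 10.0.0.5 (expiry=31+1=32). clock=31
Op 15: insert b.com -> 10.0.0.7 (expiry=31+2=33). clock=31
Op 16: insert a.com -> 10.0.0.4 (expiry=31+3=34). clock=31
Op 17: tick 5 -> clock=36. purged={a.com,b.com}
Op 18: insert a.com -> 10.0.0.7 (expiry=36+9=45). clock=36
Op 19: tick 2 -> clock=38.
Final cache (unexpired): {a.com} -> size=1

Answer: 1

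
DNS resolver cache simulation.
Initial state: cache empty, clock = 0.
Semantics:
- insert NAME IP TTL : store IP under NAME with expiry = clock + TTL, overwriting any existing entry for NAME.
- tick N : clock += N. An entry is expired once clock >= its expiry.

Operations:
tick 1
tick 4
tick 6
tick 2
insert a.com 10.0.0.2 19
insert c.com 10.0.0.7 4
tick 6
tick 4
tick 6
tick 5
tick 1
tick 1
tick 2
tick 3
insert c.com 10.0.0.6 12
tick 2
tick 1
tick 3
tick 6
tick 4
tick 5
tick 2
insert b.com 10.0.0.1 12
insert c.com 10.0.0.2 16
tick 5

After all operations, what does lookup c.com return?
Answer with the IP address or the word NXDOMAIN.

Op 1: tick 1 -> clock=1.
Op 2: tick 4 -> clock=5.
Op 3: tick 6 -> clock=11.
Op 4: tick 2 -> clock=13.
Op 5: insert a.com -> 10.0.0.2 (expiry=13+19=32). clock=13
Op 6: insert c.com -> 10.0.0.7 (expiry=13+4=17). clock=13
Op 7: tick 6 -> clock=19. purged={c.com}
Op 8: tick 4 -> clock=23.
Op 9: tick 6 -> clock=29.
Op 10: tick 5 -> clock=34. purged={a.com}
Op 11: tick 1 -> clock=35.
Op 12: tick 1 -> clock=36.
Op 13: tick 2 -> clock=38.
Op 14: tick 3 -> clock=41.
Op 15: insert c.com -> 10.0.0.6 (expiry=41+12=53). clock=41
Op 16: tick 2 -> clock=43.
Op 17: tick 1 -> clock=44.
Op 18: tick 3 -> clock=47.
Op 19: tick 6 -> clock=53. purged={c.com}
Op 20: tick 4 -> clock=57.
Op 21: tick 5 -> clock=62.
Op 22: tick 2 -> clock=64.
Op 23: insert b.com -> 10.0.0.1 (expiry=64+12=76). clock=64
Op 24: insert c.com -> 10.0.0.2 (expiry=64+16=80). clock=64
Op 25: tick 5 -> clock=69.
lookup c.com: present, ip=10.0.0.2 expiry=80 > clock=69

Answer: 10.0.0.2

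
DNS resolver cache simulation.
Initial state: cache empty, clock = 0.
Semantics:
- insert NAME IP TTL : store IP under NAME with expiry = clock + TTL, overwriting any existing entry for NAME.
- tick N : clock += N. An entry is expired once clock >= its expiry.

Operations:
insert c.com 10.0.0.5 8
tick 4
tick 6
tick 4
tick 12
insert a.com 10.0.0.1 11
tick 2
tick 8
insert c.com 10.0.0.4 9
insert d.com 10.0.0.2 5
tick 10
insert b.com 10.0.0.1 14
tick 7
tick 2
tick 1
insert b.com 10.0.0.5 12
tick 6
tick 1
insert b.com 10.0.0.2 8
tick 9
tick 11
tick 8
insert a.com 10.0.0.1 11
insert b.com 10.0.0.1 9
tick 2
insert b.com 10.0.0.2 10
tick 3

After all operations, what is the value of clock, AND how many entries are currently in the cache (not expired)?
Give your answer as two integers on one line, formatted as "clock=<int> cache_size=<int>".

Op 1: insert c.com -> 10.0.0.5 (expiry=0+8=8). clock=0
Op 2: tick 4 -> clock=4.
Op 3: tick 6 -> clock=10. purged={c.com}
Op 4: tick 4 -> clock=14.
Op 5: tick 12 -> clock=26.
Op 6: insert a.com -> 10.0.0.1 (expiry=26+11=37). clock=26
Op 7: tick 2 -> clock=28.
Op 8: tick 8 -> clock=36.
Op 9: insert c.com -> 10.0.0.4 (expiry=36+9=45). clock=36
Op 10: insert d.com -> 10.0.0.2 (expiry=36+5=41). clock=36
Op 11: tick 10 -> clock=46. purged={a.com,c.com,d.com}
Op 12: insert b.com -> 10.0.0.1 (expiry=46+14=60). clock=46
Op 13: tick 7 -> clock=53.
Op 14: tick 2 -> clock=55.
Op 15: tick 1 -> clock=56.
Op 16: insert b.com -> 10.0.0.5 (expiry=56+12=68). clock=56
Op 17: tick 6 -> clock=62.
Op 18: tick 1 -> clock=63.
Op 19: insert b.com -> 10.0.0.2 (expiry=63+8=71). clock=63
Op 20: tick 9 -> clock=72. purged={b.com}
Op 21: tick 11 -> clock=83.
Op 22: tick 8 -> clock=91.
Op 23: insert a.com -> 10.0.0.1 (expiry=91+11=102). clock=91
Op 24: insert b.com -> 10.0.0.1 (expiry=91+9=100). clock=91
Op 25: tick 2 -> clock=93.
Op 26: insert b.com -> 10.0.0.2 (expiry=93+10=103). clock=93
Op 27: tick 3 -> clock=96.
Final clock = 96
Final cache (unexpired): {a.com,b.com} -> size=2

Answer: clock=96 cache_size=2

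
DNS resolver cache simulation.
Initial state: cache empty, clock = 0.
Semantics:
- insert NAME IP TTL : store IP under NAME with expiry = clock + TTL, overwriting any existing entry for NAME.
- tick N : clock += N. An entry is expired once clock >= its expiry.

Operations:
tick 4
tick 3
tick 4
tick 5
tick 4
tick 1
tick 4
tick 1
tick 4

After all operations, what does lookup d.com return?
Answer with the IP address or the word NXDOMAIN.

Op 1: tick 4 -> clock=4.
Op 2: tick 3 -> clock=7.
Op 3: tick 4 -> clock=11.
Op 4: tick 5 -> clock=16.
Op 5: tick 4 -> clock=20.
Op 6: tick 1 -> clock=21.
Op 7: tick 4 -> clock=25.
Op 8: tick 1 -> clock=26.
Op 9: tick 4 -> clock=30.
lookup d.com: not in cache (expired or never inserted)

Answer: NXDOMAIN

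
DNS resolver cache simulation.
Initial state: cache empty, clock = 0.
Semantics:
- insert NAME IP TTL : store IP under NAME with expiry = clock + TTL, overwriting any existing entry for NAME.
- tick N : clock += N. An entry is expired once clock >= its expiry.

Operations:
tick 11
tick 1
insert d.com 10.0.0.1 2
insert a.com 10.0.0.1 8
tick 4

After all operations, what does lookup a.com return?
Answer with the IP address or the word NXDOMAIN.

Answer: 10.0.0.1

Derivation:
Op 1: tick 11 -> clock=11.
Op 2: tick 1 -> clock=12.
Op 3: insert d.com -> 10.0.0.1 (expiry=12+2=14). clock=12
Op 4: insert a.com -> 10.0.0.1 (expiry=12+8=20). clock=12
Op 5: tick 4 -> clock=16. purged={d.com}
lookup a.com: present, ip=10.0.0.1 expiry=20 > clock=16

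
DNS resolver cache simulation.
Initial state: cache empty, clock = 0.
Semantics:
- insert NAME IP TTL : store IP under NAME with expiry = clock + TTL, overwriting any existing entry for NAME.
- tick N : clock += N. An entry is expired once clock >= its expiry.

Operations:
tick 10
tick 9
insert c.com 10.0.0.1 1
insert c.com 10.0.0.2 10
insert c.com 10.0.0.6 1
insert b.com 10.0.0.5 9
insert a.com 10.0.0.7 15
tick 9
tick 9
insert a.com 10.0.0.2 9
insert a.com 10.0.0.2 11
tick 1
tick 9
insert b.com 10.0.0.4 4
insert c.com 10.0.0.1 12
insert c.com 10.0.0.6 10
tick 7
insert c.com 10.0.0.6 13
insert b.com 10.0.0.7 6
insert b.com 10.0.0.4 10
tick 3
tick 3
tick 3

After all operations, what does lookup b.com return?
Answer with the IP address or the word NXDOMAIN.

Answer: 10.0.0.4

Derivation:
Op 1: tick 10 -> clock=10.
Op 2: tick 9 -> clock=19.
Op 3: insert c.com -> 10.0.0.1 (expiry=19+1=20). clock=19
Op 4: insert c.com -> 10.0.0.2 (expiry=19+10=29). clock=19
Op 5: insert c.com -> 10.0.0.6 (expiry=19+1=20). clock=19
Op 6: insert b.com -> 10.0.0.5 (expiry=19+9=28). clock=19
Op 7: insert a.com -> 10.0.0.7 (expiry=19+15=34). clock=19
Op 8: tick 9 -> clock=28. purged={b.com,c.com}
Op 9: tick 9 -> clock=37. purged={a.com}
Op 10: insert a.com -> 10.0.0.2 (expiry=37+9=46). clock=37
Op 11: insert a.com -> 10.0.0.2 (expiry=37+11=48). clock=37
Op 12: tick 1 -> clock=38.
Op 13: tick 9 -> clock=47.
Op 14: insert b.com -> 10.0.0.4 (expiry=47+4=51). clock=47
Op 15: insert c.com -> 10.0.0.1 (expiry=47+12=59). clock=47
Op 16: insert c.com -> 10.0.0.6 (expiry=47+10=57). clock=47
Op 17: tick 7 -> clock=54. purged={a.com,b.com}
Op 18: insert c.com -> 10.0.0.6 (expiry=54+13=67). clock=54
Op 19: insert b.com -> 10.0.0.7 (expiry=54+6=60). clock=54
Op 20: insert b.com -> 10.0.0.4 (expiry=54+10=64). clock=54
Op 21: tick 3 -> clock=57.
Op 22: tick 3 -> clock=60.
Op 23: tick 3 -> clock=63.
lookup b.com: present, ip=10.0.0.4 expiry=64 > clock=63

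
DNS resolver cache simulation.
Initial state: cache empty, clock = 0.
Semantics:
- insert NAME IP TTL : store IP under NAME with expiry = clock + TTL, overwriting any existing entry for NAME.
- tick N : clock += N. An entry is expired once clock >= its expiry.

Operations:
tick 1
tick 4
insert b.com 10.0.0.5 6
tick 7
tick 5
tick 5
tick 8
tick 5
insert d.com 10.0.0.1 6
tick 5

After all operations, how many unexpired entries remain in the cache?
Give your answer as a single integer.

Answer: 1

Derivation:
Op 1: tick 1 -> clock=1.
Op 2: tick 4 -> clock=5.
Op 3: insert b.com -> 10.0.0.5 (expiry=5+6=11). clock=5
Op 4: tick 7 -> clock=12. purged={b.com}
Op 5: tick 5 -> clock=17.
Op 6: tick 5 -> clock=22.
Op 7: tick 8 -> clock=30.
Op 8: tick 5 -> clock=35.
Op 9: insert d.com -> 10.0.0.1 (expiry=35+6=41). clock=35
Op 10: tick 5 -> clock=40.
Final cache (unexpired): {d.com} -> size=1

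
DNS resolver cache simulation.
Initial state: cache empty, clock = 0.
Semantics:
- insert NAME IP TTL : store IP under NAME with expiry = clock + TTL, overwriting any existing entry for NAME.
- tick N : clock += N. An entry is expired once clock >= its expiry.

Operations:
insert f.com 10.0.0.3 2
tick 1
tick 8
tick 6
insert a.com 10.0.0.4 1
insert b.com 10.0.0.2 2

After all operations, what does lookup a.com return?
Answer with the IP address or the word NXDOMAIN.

Answer: 10.0.0.4

Derivation:
Op 1: insert f.com -> 10.0.0.3 (expiry=0+2=2). clock=0
Op 2: tick 1 -> clock=1.
Op 3: tick 8 -> clock=9. purged={f.com}
Op 4: tick 6 -> clock=15.
Op 5: insert a.com -> 10.0.0.4 (expiry=15+1=16). clock=15
Op 6: insert b.com -> 10.0.0.2 (expiry=15+2=17). clock=15
lookup a.com: present, ip=10.0.0.4 expiry=16 > clock=15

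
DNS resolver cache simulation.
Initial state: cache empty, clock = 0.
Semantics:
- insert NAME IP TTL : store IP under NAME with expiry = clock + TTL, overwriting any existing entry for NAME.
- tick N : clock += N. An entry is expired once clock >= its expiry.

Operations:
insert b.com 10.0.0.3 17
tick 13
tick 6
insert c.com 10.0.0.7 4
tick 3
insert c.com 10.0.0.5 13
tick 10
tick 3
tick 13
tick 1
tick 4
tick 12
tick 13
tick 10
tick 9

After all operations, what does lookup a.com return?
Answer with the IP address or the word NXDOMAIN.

Op 1: insert b.com -> 10.0.0.3 (expiry=0+17=17). clock=0
Op 2: tick 13 -> clock=13.
Op 3: tick 6 -> clock=19. purged={b.com}
Op 4: insert c.com -> 10.0.0.7 (expiry=19+4=23). clock=19
Op 5: tick 3 -> clock=22.
Op 6: insert c.com -> 10.0.0.5 (expiry=22+13=35). clock=22
Op 7: tick 10 -> clock=32.
Op 8: tick 3 -> clock=35. purged={c.com}
Op 9: tick 13 -> clock=48.
Op 10: tick 1 -> clock=49.
Op 11: tick 4 -> clock=53.
Op 12: tick 12 -> clock=65.
Op 13: tick 13 -> clock=78.
Op 14: tick 10 -> clock=88.
Op 15: tick 9 -> clock=97.
lookup a.com: not in cache (expired or never inserted)

Answer: NXDOMAIN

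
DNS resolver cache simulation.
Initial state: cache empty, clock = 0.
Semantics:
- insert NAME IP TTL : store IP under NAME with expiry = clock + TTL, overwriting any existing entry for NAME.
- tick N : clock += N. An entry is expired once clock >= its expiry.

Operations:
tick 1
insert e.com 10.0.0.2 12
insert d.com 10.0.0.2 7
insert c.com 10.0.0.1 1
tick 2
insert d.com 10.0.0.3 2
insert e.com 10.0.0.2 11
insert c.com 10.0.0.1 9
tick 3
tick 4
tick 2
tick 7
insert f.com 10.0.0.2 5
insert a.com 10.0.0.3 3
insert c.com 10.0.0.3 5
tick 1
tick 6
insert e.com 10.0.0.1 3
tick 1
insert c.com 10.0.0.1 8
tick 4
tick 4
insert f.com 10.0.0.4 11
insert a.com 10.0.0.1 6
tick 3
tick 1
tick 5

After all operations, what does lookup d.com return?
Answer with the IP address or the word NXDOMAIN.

Op 1: tick 1 -> clock=1.
Op 2: insert e.com -> 10.0.0.2 (expiry=1+12=13). clock=1
Op 3: insert d.com -> 10.0.0.2 (expiry=1+7=8). clock=1
Op 4: insert c.com -> 10.0.0.1 (expiry=1+1=2). clock=1
Op 5: tick 2 -> clock=3. purged={c.com}
Op 6: insert d.com -> 10.0.0.3 (expiry=3+2=5). clock=3
Op 7: insert e.com -> 10.0.0.2 (expiry=3+11=14). clock=3
Op 8: insert c.com -> 10.0.0.1 (expiry=3+9=12). clock=3
Op 9: tick 3 -> clock=6. purged={d.com}
Op 10: tick 4 -> clock=10.
Op 11: tick 2 -> clock=12. purged={c.com}
Op 12: tick 7 -> clock=19. purged={e.com}
Op 13: insert f.com -> 10.0.0.2 (expiry=19+5=24). clock=19
Op 14: insert a.com -> 10.0.0.3 (expiry=19+3=22). clock=19
Op 15: insert c.com -> 10.0.0.3 (expiry=19+5=24). clock=19
Op 16: tick 1 -> clock=20.
Op 17: tick 6 -> clock=26. purged={a.com,c.com,f.com}
Op 18: insert e.com -> 10.0.0.1 (expiry=26+3=29). clock=26
Op 19: tick 1 -> clock=27.
Op 20: insert c.com -> 10.0.0.1 (expiry=27+8=35). clock=27
Op 21: tick 4 -> clock=31. purged={e.com}
Op 22: tick 4 -> clock=35. purged={c.com}
Op 23: insert f.com -> 10.0.0.4 (expiry=35+11=46). clock=35
Op 24: insert a.com -> 10.0.0.1 (expiry=35+6=41). clock=35
Op 25: tick 3 -> clock=38.
Op 26: tick 1 -> clock=39.
Op 27: tick 5 -> clock=44. purged={a.com}
lookup d.com: not in cache (expired or never inserted)

Answer: NXDOMAIN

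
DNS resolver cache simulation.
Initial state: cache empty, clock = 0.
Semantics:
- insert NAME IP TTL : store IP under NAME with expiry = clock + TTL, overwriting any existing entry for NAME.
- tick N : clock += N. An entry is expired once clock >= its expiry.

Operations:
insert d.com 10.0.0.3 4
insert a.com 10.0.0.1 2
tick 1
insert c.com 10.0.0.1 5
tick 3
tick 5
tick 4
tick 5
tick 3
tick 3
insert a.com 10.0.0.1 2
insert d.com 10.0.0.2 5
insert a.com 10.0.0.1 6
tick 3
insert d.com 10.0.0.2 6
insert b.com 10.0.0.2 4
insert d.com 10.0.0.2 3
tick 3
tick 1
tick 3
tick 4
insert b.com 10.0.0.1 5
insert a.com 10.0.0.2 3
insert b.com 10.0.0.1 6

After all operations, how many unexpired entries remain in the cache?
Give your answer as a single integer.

Op 1: insert d.com -> 10.0.0.3 (expiry=0+4=4). clock=0
Op 2: insert a.com -> 10.0.0.1 (expiry=0+2=2). clock=0
Op 3: tick 1 -> clock=1.
Op 4: insert c.com -> 10.0.0.1 (expiry=1+5=6). clock=1
Op 5: tick 3 -> clock=4. purged={a.com,d.com}
Op 6: tick 5 -> clock=9. purged={c.com}
Op 7: tick 4 -> clock=13.
Op 8: tick 5 -> clock=18.
Op 9: tick 3 -> clock=21.
Op 10: tick 3 -> clock=24.
Op 11: insert a.com -> 10.0.0.1 (expiry=24+2=26). clock=24
Op 12: insert d.com -> 10.0.0.2 (expiry=24+5=29). clock=24
Op 13: insert a.com -> 10.0.0.1 (expiry=24+6=30). clock=24
Op 14: tick 3 -> clock=27.
Op 15: insert d.com -> 10.0.0.2 (expiry=27+6=33). clock=27
Op 16: insert b.com -> 10.0.0.2 (expiry=27+4=31). clock=27
Op 17: insert d.com -> 10.0.0.2 (expiry=27+3=30). clock=27
Op 18: tick 3 -> clock=30. purged={a.com,d.com}
Op 19: tick 1 -> clock=31. purged={b.com}
Op 20: tick 3 -> clock=34.
Op 21: tick 4 -> clock=38.
Op 22: insert b.com -> 10.0.0.1 (expiry=38+5=43). clock=38
Op 23: insert a.com -> 10.0.0.2 (expiry=38+3=41). clock=38
Op 24: insert b.com -> 10.0.0.1 (expiry=38+6=44). clock=38
Final cache (unexpired): {a.com,b.com} -> size=2

Answer: 2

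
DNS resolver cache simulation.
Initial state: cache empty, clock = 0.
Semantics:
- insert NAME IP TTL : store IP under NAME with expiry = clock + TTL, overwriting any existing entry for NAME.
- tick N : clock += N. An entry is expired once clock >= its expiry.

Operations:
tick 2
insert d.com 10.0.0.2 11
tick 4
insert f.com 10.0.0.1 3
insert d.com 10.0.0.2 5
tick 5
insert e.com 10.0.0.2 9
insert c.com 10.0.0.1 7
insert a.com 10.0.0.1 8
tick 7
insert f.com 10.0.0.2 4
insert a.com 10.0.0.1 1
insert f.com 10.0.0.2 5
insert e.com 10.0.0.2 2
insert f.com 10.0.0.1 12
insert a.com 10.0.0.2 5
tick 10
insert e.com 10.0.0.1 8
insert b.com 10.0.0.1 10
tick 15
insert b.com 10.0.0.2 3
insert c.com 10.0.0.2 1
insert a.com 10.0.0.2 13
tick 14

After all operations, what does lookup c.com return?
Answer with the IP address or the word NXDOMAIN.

Answer: NXDOMAIN

Derivation:
Op 1: tick 2 -> clock=2.
Op 2: insert d.com -> 10.0.0.2 (expiry=2+11=13). clock=2
Op 3: tick 4 -> clock=6.
Op 4: insert f.com -> 10.0.0.1 (expiry=6+3=9). clock=6
Op 5: insert d.com -> 10.0.0.2 (expiry=6+5=11). clock=6
Op 6: tick 5 -> clock=11. purged={d.com,f.com}
Op 7: insert e.com -> 10.0.0.2 (expiry=11+9=20). clock=11
Op 8: insert c.com -> 10.0.0.1 (expiry=11+7=18). clock=11
Op 9: insert a.com -> 10.0.0.1 (expiry=11+8=19). clock=11
Op 10: tick 7 -> clock=18. purged={c.com}
Op 11: insert f.com -> 10.0.0.2 (expiry=18+4=22). clock=18
Op 12: insert a.com -> 10.0.0.1 (expiry=18+1=19). clock=18
Op 13: insert f.com -> 10.0.0.2 (expiry=18+5=23). clock=18
Op 14: insert e.com -> 10.0.0.2 (expiry=18+2=20). clock=18
Op 15: insert f.com -> 10.0.0.1 (expiry=18+12=30). clock=18
Op 16: insert a.com -> 10.0.0.2 (expiry=18+5=23). clock=18
Op 17: tick 10 -> clock=28. purged={a.com,e.com}
Op 18: insert e.com -> 10.0.0.1 (expiry=28+8=36). clock=28
Op 19: insert b.com -> 10.0.0.1 (expiry=28+10=38). clock=28
Op 20: tick 15 -> clock=43. purged={b.com,e.com,f.com}
Op 21: insert b.com -> 10.0.0.2 (expiry=43+3=46). clock=43
Op 22: insert c.com -> 10.0.0.2 (expiry=43+1=44). clock=43
Op 23: insert a.com -> 10.0.0.2 (expiry=43+13=56). clock=43
Op 24: tick 14 -> clock=57. purged={a.com,b.com,c.com}
lookup c.com: not in cache (expired or never inserted)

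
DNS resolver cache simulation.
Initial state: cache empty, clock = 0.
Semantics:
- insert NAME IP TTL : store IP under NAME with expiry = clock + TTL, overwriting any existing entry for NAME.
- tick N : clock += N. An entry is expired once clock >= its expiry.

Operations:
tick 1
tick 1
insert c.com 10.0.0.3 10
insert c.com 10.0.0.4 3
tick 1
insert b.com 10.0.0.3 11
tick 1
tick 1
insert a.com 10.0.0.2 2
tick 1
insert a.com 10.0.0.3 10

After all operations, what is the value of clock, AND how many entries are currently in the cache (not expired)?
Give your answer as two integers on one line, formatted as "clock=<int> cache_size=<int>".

Answer: clock=6 cache_size=2

Derivation:
Op 1: tick 1 -> clock=1.
Op 2: tick 1 -> clock=2.
Op 3: insert c.com -> 10.0.0.3 (expiry=2+10=12). clock=2
Op 4: insert c.com -> 10.0.0.4 (expiry=2+3=5). clock=2
Op 5: tick 1 -> clock=3.
Op 6: insert b.com -> 10.0.0.3 (expiry=3+11=14). clock=3
Op 7: tick 1 -> clock=4.
Op 8: tick 1 -> clock=5. purged={c.com}
Op 9: insert a.com -> 10.0.0.2 (expiry=5+2=7). clock=5
Op 10: tick 1 -> clock=6.
Op 11: insert a.com -> 10.0.0.3 (expiry=6+10=16). clock=6
Final clock = 6
Final cache (unexpired): {a.com,b.com} -> size=2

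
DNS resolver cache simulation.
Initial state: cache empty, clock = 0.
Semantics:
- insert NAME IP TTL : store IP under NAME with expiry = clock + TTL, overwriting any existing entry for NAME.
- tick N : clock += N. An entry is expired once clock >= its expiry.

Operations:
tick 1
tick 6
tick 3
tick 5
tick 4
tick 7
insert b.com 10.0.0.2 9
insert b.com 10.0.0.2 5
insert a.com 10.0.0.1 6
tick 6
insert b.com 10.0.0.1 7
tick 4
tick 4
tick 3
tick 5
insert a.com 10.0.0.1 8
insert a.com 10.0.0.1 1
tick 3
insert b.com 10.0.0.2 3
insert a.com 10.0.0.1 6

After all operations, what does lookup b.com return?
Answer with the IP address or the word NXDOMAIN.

Op 1: tick 1 -> clock=1.
Op 2: tick 6 -> clock=7.
Op 3: tick 3 -> clock=10.
Op 4: tick 5 -> clock=15.
Op 5: tick 4 -> clock=19.
Op 6: tick 7 -> clock=26.
Op 7: insert b.com -> 10.0.0.2 (expiry=26+9=35). clock=26
Op 8: insert b.com -> 10.0.0.2 (expiry=26+5=31). clock=26
Op 9: insert a.com -> 10.0.0.1 (expiry=26+6=32). clock=26
Op 10: tick 6 -> clock=32. purged={a.com,b.com}
Op 11: insert b.com -> 10.0.0.1 (expiry=32+7=39). clock=32
Op 12: tick 4 -> clock=36.
Op 13: tick 4 -> clock=40. purged={b.com}
Op 14: tick 3 -> clock=43.
Op 15: tick 5 -> clock=48.
Op 16: insert a.com -> 10.0.0.1 (expiry=48+8=56). clock=48
Op 17: insert a.com -> 10.0.0.1 (expiry=48+1=49). clock=48
Op 18: tick 3 -> clock=51. purged={a.com}
Op 19: insert b.com -> 10.0.0.2 (expiry=51+3=54). clock=51
Op 20: insert a.com -> 10.0.0.1 (expiry=51+6=57). clock=51
lookup b.com: present, ip=10.0.0.2 expiry=54 > clock=51

Answer: 10.0.0.2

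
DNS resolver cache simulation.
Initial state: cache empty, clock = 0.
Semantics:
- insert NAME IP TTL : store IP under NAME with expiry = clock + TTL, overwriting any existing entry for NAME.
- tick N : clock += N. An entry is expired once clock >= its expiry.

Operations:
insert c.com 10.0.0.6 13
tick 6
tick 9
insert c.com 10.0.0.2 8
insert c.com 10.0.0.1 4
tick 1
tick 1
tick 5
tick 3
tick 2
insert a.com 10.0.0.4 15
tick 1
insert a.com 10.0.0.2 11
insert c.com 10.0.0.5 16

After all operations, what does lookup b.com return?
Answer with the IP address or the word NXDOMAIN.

Op 1: insert c.com -> 10.0.0.6 (expiry=0+13=13). clock=0
Op 2: tick 6 -> clock=6.
Op 3: tick 9 -> clock=15. purged={c.com}
Op 4: insert c.com -> 10.0.0.2 (expiry=15+8=23). clock=15
Op 5: insert c.com -> 10.0.0.1 (expiry=15+4=19). clock=15
Op 6: tick 1 -> clock=16.
Op 7: tick 1 -> clock=17.
Op 8: tick 5 -> clock=22. purged={c.com}
Op 9: tick 3 -> clock=25.
Op 10: tick 2 -> clock=27.
Op 11: insert a.com -> 10.0.0.4 (expiry=27+15=42). clock=27
Op 12: tick 1 -> clock=28.
Op 13: insert a.com -> 10.0.0.2 (expiry=28+11=39). clock=28
Op 14: insert c.com -> 10.0.0.5 (expiry=28+16=44). clock=28
lookup b.com: not in cache (expired or never inserted)

Answer: NXDOMAIN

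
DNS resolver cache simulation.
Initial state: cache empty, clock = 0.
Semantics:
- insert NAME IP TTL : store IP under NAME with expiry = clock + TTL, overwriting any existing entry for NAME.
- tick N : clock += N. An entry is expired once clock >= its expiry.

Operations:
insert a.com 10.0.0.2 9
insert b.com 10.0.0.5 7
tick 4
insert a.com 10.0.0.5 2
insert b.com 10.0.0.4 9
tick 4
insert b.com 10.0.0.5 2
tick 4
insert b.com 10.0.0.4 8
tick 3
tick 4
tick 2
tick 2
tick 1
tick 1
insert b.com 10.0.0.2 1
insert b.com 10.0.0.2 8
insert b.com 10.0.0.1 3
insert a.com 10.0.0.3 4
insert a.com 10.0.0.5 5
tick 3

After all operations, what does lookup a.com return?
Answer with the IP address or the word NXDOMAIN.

Op 1: insert a.com -> 10.0.0.2 (expiry=0+9=9). clock=0
Op 2: insert b.com -> 10.0.0.5 (expiry=0+7=7). clock=0
Op 3: tick 4 -> clock=4.
Op 4: insert a.com -> 10.0.0.5 (expiry=4+2=6). clock=4
Op 5: insert b.com -> 10.0.0.4 (expiry=4+9=13). clock=4
Op 6: tick 4 -> clock=8. purged={a.com}
Op 7: insert b.com -> 10.0.0.5 (expiry=8+2=10). clock=8
Op 8: tick 4 -> clock=12. purged={b.com}
Op 9: insert b.com -> 10.0.0.4 (expiry=12+8=20). clock=12
Op 10: tick 3 -> clock=15.
Op 11: tick 4 -> clock=19.
Op 12: tick 2 -> clock=21. purged={b.com}
Op 13: tick 2 -> clock=23.
Op 14: tick 1 -> clock=24.
Op 15: tick 1 -> clock=25.
Op 16: insert b.com -> 10.0.0.2 (expiry=25+1=26). clock=25
Op 17: insert b.com -> 10.0.0.2 (expiry=25+8=33). clock=25
Op 18: insert b.com -> 10.0.0.1 (expiry=25+3=28). clock=25
Op 19: insert a.com -> 10.0.0.3 (expiry=25+4=29). clock=25
Op 20: insert a.com -> 10.0.0.5 (expiry=25+5=30). clock=25
Op 21: tick 3 -> clock=28. purged={b.com}
lookup a.com: present, ip=10.0.0.5 expiry=30 > clock=28

Answer: 10.0.0.5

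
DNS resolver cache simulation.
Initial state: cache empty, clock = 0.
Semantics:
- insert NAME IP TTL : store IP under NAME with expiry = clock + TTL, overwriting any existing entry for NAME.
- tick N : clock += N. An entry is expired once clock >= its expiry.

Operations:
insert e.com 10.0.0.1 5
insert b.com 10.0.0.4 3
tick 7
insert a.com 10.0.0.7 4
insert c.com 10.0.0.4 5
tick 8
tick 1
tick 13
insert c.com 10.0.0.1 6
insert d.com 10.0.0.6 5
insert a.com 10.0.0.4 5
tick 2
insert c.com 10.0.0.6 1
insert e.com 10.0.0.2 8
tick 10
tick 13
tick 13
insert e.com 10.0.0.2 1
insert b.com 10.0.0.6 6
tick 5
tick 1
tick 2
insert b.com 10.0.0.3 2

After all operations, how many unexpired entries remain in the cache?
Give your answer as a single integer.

Answer: 1

Derivation:
Op 1: insert e.com -> 10.0.0.1 (expiry=0+5=5). clock=0
Op 2: insert b.com -> 10.0.0.4 (expiry=0+3=3). clock=0
Op 3: tick 7 -> clock=7. purged={b.com,e.com}
Op 4: insert a.com -> 10.0.0.7 (expiry=7+4=11). clock=7
Op 5: insert c.com -> 10.0.0.4 (expiry=7+5=12). clock=7
Op 6: tick 8 -> clock=15. purged={a.com,c.com}
Op 7: tick 1 -> clock=16.
Op 8: tick 13 -> clock=29.
Op 9: insert c.com -> 10.0.0.1 (expiry=29+6=35). clock=29
Op 10: insert d.com -> 10.0.0.6 (expiry=29+5=34). clock=29
Op 11: insert a.com -> 10.0.0.4 (expiry=29+5=34). clock=29
Op 12: tick 2 -> clock=31.
Op 13: insert c.com -> 10.0.0.6 (expiry=31+1=32). clock=31
Op 14: insert e.com -> 10.0.0.2 (expiry=31+8=39). clock=31
Op 15: tick 10 -> clock=41. purged={a.com,c.com,d.com,e.com}
Op 16: tick 13 -> clock=54.
Op 17: tick 13 -> clock=67.
Op 18: insert e.com -> 10.0.0.2 (expiry=67+1=68). clock=67
Op 19: insert b.com -> 10.0.0.6 (expiry=67+6=73). clock=67
Op 20: tick 5 -> clock=72. purged={e.com}
Op 21: tick 1 -> clock=73. purged={b.com}
Op 22: tick 2 -> clock=75.
Op 23: insert b.com -> 10.0.0.3 (expiry=75+2=77). clock=75
Final cache (unexpired): {b.com} -> size=1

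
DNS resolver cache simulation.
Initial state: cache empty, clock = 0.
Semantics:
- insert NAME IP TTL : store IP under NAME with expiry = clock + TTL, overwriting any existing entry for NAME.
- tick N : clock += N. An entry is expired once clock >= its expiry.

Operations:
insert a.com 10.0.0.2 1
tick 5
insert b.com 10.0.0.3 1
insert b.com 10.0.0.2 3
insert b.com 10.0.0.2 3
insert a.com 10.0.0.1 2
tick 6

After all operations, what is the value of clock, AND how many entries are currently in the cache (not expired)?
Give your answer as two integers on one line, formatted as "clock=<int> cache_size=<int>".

Answer: clock=11 cache_size=0

Derivation:
Op 1: insert a.com -> 10.0.0.2 (expiry=0+1=1). clock=0
Op 2: tick 5 -> clock=5. purged={a.com}
Op 3: insert b.com -> 10.0.0.3 (expiry=5+1=6). clock=5
Op 4: insert b.com -> 10.0.0.2 (expiry=5+3=8). clock=5
Op 5: insert b.com -> 10.0.0.2 (expiry=5+3=8). clock=5
Op 6: insert a.com -> 10.0.0.1 (expiry=5+2=7). clock=5
Op 7: tick 6 -> clock=11. purged={a.com,b.com}
Final clock = 11
Final cache (unexpired): {} -> size=0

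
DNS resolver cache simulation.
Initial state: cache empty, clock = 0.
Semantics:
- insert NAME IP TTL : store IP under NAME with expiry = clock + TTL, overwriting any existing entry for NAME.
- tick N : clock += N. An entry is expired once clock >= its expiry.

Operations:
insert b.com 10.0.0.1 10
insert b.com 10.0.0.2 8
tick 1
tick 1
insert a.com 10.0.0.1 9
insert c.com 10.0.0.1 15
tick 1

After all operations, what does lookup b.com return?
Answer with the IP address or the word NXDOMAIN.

Answer: 10.0.0.2

Derivation:
Op 1: insert b.com -> 10.0.0.1 (expiry=0+10=10). clock=0
Op 2: insert b.com -> 10.0.0.2 (expiry=0+8=8). clock=0
Op 3: tick 1 -> clock=1.
Op 4: tick 1 -> clock=2.
Op 5: insert a.com -> 10.0.0.1 (expiry=2+9=11). clock=2
Op 6: insert c.com -> 10.0.0.1 (expiry=2+15=17). clock=2
Op 7: tick 1 -> clock=3.
lookup b.com: present, ip=10.0.0.2 expiry=8 > clock=3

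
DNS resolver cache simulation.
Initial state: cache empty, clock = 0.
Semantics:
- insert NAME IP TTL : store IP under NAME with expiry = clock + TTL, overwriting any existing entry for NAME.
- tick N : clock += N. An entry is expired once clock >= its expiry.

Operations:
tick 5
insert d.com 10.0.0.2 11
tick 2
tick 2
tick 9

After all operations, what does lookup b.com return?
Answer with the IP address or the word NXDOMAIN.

Op 1: tick 5 -> clock=5.
Op 2: insert d.com -> 10.0.0.2 (expiry=5+11=16). clock=5
Op 3: tick 2 -> clock=7.
Op 4: tick 2 -> clock=9.
Op 5: tick 9 -> clock=18. purged={d.com}
lookup b.com: not in cache (expired or never inserted)

Answer: NXDOMAIN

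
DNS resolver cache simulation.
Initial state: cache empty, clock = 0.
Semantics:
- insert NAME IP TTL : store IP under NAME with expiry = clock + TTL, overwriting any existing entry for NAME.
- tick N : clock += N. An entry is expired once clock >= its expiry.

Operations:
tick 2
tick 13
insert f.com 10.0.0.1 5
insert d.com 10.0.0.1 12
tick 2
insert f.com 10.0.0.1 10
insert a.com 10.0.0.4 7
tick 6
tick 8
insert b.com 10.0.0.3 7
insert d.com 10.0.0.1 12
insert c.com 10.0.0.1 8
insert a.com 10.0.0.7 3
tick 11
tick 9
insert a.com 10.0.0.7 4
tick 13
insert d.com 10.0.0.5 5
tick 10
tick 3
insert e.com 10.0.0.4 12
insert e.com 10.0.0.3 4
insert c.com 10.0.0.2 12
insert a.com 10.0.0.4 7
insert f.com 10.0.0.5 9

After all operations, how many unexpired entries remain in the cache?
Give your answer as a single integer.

Answer: 4

Derivation:
Op 1: tick 2 -> clock=2.
Op 2: tick 13 -> clock=15.
Op 3: insert f.com -> 10.0.0.1 (expiry=15+5=20). clock=15
Op 4: insert d.com -> 10.0.0.1 (expiry=15+12=27). clock=15
Op 5: tick 2 -> clock=17.
Op 6: insert f.com -> 10.0.0.1 (expiry=17+10=27). clock=17
Op 7: insert a.com -> 10.0.0.4 (expiry=17+7=24). clock=17
Op 8: tick 6 -> clock=23.
Op 9: tick 8 -> clock=31. purged={a.com,d.com,f.com}
Op 10: insert b.com -> 10.0.0.3 (expiry=31+7=38). clock=31
Op 11: insert d.com -> 10.0.0.1 (expiry=31+12=43). clock=31
Op 12: insert c.com -> 10.0.0.1 (expiry=31+8=39). clock=31
Op 13: insert a.com -> 10.0.0.7 (expiry=31+3=34). clock=31
Op 14: tick 11 -> clock=42. purged={a.com,b.com,c.com}
Op 15: tick 9 -> clock=51. purged={d.com}
Op 16: insert a.com -> 10.0.0.7 (expiry=51+4=55). clock=51
Op 17: tick 13 -> clock=64. purged={a.com}
Op 18: insert d.com -> 10.0.0.5 (expiry=64+5=69). clock=64
Op 19: tick 10 -> clock=74. purged={d.com}
Op 20: tick 3 -> clock=77.
Op 21: insert e.com -> 10.0.0.4 (expiry=77+12=89). clock=77
Op 22: insert e.com -> 10.0.0.3 (expiry=77+4=81). clock=77
Op 23: insert c.com -> 10.0.0.2 (expiry=77+12=89). clock=77
Op 24: insert a.com -> 10.0.0.4 (expiry=77+7=84). clock=77
Op 25: insert f.com -> 10.0.0.5 (expiry=77+9=86). clock=77
Final cache (unexpired): {a.com,c.com,e.com,f.com} -> size=4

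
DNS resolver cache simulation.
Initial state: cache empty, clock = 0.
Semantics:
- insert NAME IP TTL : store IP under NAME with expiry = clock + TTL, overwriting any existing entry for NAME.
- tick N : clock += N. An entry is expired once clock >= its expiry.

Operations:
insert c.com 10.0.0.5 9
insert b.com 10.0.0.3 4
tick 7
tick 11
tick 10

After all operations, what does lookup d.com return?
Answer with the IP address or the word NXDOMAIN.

Op 1: insert c.com -> 10.0.0.5 (expiry=0+9=9). clock=0
Op 2: insert b.com -> 10.0.0.3 (expiry=0+4=4). clock=0
Op 3: tick 7 -> clock=7. purged={b.com}
Op 4: tick 11 -> clock=18. purged={c.com}
Op 5: tick 10 -> clock=28.
lookup d.com: not in cache (expired or never inserted)

Answer: NXDOMAIN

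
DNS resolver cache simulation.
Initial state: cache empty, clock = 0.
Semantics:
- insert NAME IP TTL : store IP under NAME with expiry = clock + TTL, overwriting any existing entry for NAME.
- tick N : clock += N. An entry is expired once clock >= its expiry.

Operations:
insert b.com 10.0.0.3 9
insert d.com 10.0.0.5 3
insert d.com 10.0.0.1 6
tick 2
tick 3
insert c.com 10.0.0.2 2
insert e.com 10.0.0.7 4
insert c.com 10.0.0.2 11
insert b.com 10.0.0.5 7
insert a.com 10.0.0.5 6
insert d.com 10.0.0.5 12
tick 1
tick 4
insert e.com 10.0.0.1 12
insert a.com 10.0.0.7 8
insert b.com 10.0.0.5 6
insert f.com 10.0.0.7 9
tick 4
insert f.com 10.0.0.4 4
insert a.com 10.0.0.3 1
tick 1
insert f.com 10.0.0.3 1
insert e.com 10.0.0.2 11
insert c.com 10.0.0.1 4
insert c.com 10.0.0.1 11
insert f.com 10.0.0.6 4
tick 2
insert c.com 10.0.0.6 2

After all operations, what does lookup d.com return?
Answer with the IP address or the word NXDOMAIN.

Op 1: insert b.com -> 10.0.0.3 (expiry=0+9=9). clock=0
Op 2: insert d.com -> 10.0.0.5 (expiry=0+3=3). clock=0
Op 3: insert d.com -> 10.0.0.1 (expiry=0+6=6). clock=0
Op 4: tick 2 -> clock=2.
Op 5: tick 3 -> clock=5.
Op 6: insert c.com -> 10.0.0.2 (expiry=5+2=7). clock=5
Op 7: insert e.com -> 10.0.0.7 (expiry=5+4=9). clock=5
Op 8: insert c.com -> 10.0.0.2 (expiry=5+11=16). clock=5
Op 9: insert b.com -> 10.0.0.5 (expiry=5+7=12). clock=5
Op 10: insert a.com -> 10.0.0.5 (expiry=5+6=11). clock=5
Op 11: insert d.com -> 10.0.0.5 (expiry=5+12=17). clock=5
Op 12: tick 1 -> clock=6.
Op 13: tick 4 -> clock=10. purged={e.com}
Op 14: insert e.com -> 10.0.0.1 (expiry=10+12=22). clock=10
Op 15: insert a.com -> 10.0.0.7 (expiry=10+8=18). clock=10
Op 16: insert b.com -> 10.0.0.5 (expiry=10+6=16). clock=10
Op 17: insert f.com -> 10.0.0.7 (expiry=10+9=19). clock=10
Op 18: tick 4 -> clock=14.
Op 19: insert f.com -> 10.0.0.4 (expiry=14+4=18). clock=14
Op 20: insert a.com -> 10.0.0.3 (expiry=14+1=15). clock=14
Op 21: tick 1 -> clock=15. purged={a.com}
Op 22: insert f.com -> 10.0.0.3 (expiry=15+1=16). clock=15
Op 23: insert e.com -> 10.0.0.2 (expiry=15+11=26). clock=15
Op 24: insert c.com -> 10.0.0.1 (expiry=15+4=19). clock=15
Op 25: insert c.com -> 10.0.0.1 (expiry=15+11=26). clock=15
Op 26: insert f.com -> 10.0.0.6 (expiry=15+4=19). clock=15
Op 27: tick 2 -> clock=17. purged={b.com,d.com}
Op 28: insert c.com -> 10.0.0.6 (expiry=17+2=19). clock=17
lookup d.com: not in cache (expired or never inserted)

Answer: NXDOMAIN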